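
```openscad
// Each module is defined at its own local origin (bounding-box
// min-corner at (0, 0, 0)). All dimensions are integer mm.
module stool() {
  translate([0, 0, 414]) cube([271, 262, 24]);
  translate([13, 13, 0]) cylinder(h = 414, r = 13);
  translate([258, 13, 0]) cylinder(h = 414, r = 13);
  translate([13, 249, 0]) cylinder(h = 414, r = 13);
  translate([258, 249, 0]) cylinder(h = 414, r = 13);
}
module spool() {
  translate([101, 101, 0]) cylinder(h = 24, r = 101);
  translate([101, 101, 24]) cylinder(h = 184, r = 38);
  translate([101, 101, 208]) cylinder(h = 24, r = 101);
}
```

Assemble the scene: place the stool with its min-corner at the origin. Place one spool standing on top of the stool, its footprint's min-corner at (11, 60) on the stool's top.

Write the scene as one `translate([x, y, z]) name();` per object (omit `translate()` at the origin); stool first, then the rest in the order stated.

stool();
translate([11, 60, 438]) spool();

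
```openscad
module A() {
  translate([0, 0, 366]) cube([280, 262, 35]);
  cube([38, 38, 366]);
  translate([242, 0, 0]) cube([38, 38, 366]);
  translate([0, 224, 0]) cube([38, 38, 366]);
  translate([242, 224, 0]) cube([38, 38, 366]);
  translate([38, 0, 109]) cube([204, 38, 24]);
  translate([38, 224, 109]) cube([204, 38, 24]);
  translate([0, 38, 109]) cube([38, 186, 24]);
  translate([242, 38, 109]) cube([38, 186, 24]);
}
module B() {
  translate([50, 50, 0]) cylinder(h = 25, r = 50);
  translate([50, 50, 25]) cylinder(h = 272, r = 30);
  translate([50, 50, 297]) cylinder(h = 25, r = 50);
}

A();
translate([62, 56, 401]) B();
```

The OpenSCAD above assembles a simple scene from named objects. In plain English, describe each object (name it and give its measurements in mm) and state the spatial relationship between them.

A is a simple wooden stool: a rectangular seat 280 mm (x) by 262 mm (y), 35 mm thick, top face at z = 401 mm, on four square legs, each 38×38 mm in cross-section. The legs rest on z = 0, each flush with a corner of the seat. Four stretchers, 38 mm wide and 24 mm tall, connect adjacent legs with their undersides at z = 109 mm, each running between the inner faces of the legs it joins and aligned with the legs' outer faces on the other axis.

B is a spool: two coaxial disc flanges of radius 50 mm and thickness 25 mm, joined by a core cylinder of radius 30 mm and height 272 mm. The lower flange rests on z = 0 and the three cylinders share a vertical axis.

The spool is on top of the stool.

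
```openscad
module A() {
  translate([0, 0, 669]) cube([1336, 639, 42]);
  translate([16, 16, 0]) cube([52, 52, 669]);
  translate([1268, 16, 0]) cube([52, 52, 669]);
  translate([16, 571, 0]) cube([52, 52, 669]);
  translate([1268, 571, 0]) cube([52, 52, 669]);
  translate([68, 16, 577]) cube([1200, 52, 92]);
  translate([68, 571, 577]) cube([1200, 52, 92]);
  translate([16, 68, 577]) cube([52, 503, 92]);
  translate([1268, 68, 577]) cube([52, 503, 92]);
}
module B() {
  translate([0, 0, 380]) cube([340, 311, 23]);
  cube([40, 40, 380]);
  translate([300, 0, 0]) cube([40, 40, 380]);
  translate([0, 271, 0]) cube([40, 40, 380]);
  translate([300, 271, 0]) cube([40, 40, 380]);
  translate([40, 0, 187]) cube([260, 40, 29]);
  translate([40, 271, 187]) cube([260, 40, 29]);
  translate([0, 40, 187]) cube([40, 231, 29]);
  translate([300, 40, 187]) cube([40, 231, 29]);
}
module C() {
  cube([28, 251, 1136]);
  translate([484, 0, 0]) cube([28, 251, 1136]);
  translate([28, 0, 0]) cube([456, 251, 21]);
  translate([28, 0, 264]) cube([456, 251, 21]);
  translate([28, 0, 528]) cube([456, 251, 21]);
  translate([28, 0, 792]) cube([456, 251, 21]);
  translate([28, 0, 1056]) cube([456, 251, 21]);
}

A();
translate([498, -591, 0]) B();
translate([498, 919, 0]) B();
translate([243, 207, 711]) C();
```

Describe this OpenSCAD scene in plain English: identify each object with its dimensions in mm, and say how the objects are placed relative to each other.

A is a table: top 1336 mm (x) × 639 mm (y), 42 mm thick, upper face at z = 711 mm, on four 52×52 mm square legs, each inset 16 mm from the nearest pair of top edges, running from z = 0 to the bottom of the top. Four apron rails, 52 mm thick and 92 mm tall, run between adjacent legs with their top edges flush with the underside of the top and their outer faces flush with the legs' outer faces.

B is a four-legged stool. The seat is a 340×311×23 mm slab whose top surface is at z = 403 mm; four square legs, each 40×40 mm in cross-section, run from the floor (z = 0) to the underside of the seat, each flush with a corner of the seat. Four stretchers, 40 mm wide and 29 mm tall, connect adjacent legs with their undersides at z = 187 mm, each running between the inner faces of the legs it joins and aligned with the legs' outer faces on the other axis.

C is a bookshelf 512 mm wide overall, 251 mm deep and 1136 mm tall. The two sides are 28 mm thick vertical panels. 5 horizontal shelves of 21 mm thickness span between the inner faces of the sides; the lowest shelf sits on the floor and shelves are stacked with a clear vertical gap of 243 mm between each pair.

Two stools sit around the table at the −y, +y sides. The bookshelf is on top of the table.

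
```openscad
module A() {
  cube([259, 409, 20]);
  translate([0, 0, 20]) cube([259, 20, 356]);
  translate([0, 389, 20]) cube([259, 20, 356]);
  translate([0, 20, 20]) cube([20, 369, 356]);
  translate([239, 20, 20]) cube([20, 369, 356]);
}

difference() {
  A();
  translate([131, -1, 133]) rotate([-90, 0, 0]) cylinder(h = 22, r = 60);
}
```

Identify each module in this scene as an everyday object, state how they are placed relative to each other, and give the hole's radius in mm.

A is an open box. The open box has a circular hole through its front wall. The hole's radius is 60 mm.

The subtracted cylinder has r = 60 mm.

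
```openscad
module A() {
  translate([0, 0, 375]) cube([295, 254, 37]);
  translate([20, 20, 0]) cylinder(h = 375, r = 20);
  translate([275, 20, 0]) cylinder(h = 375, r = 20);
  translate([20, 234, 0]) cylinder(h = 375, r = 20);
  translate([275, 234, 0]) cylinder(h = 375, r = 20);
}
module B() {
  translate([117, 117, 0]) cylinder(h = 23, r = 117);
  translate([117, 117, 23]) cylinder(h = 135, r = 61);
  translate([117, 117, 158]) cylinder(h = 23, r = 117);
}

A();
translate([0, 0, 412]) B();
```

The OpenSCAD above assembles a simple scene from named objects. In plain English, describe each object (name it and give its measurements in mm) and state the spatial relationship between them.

A is a simple wooden stool: a rectangular seat 295 mm (x) by 254 mm (y), 37 mm thick, top face at z = 412 mm, on four round legs, each 40 mm in diameter. The legs rest on z = 0, each leg's axis is inset half a diameter from the nearest pair of seat edges (so the leg's bounding box is flush with the corner).

B is a spool: two coaxial disc flanges of radius 117 mm and thickness 23 mm, joined by a core cylinder of radius 61 mm and height 135 mm. The lower flange rests on z = 0 and the three cylinders share a vertical axis.

The spool is on top of the stool.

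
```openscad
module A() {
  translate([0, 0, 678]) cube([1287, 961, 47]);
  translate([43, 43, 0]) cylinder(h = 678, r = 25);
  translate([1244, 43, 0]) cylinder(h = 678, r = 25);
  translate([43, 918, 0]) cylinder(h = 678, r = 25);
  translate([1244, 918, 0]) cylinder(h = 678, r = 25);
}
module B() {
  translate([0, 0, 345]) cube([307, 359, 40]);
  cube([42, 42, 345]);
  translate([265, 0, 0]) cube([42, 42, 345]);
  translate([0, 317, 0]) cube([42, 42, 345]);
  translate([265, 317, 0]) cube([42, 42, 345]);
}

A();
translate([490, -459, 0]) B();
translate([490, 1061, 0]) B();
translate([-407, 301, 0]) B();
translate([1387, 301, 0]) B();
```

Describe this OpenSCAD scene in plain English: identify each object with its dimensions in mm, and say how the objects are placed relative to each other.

A is a table with a 1287×961 mm rectangular top, 47 mm thick, top surface at z = 725 mm, supported by four round legs of 50 mm diameter, each leg's bounding box inset 18 mm from the nearest pair of top edges, running from the floor.

B is a four-legged stool. The seat is a 307×359×40 mm slab whose top surface is at z = 385 mm; four square legs, each 42×42 mm in cross-section, run from the floor (z = 0) to the underside of the seat, each flush with a corner of the seat.

Four stools sit around the table at the −y, +y, −x, +x sides.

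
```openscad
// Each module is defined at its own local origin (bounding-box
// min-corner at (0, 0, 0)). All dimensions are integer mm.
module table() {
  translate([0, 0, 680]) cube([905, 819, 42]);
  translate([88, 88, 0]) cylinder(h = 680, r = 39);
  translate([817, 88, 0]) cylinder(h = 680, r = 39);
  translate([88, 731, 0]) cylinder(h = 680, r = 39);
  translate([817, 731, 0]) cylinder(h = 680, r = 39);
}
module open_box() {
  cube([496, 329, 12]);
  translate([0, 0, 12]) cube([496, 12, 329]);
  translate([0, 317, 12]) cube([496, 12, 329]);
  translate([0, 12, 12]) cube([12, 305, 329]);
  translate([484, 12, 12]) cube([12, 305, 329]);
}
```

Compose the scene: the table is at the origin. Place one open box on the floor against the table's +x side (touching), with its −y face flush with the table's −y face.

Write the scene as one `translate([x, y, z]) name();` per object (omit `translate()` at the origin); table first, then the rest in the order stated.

table();
translate([905, 0, 0]) open_box();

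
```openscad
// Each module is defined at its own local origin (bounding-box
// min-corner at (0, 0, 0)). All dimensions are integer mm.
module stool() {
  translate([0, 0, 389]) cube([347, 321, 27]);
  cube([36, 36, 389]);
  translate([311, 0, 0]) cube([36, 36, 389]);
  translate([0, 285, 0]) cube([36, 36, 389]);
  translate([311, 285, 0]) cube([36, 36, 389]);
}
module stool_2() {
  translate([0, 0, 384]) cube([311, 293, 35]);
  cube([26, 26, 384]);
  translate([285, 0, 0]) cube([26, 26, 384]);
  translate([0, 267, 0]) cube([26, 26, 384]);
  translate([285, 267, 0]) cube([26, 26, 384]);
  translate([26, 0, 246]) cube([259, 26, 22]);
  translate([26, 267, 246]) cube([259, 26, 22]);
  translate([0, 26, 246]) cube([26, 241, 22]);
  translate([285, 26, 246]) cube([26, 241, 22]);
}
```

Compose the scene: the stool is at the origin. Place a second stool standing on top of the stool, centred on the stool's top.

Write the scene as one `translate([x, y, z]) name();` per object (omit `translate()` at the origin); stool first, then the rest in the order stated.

stool();
translate([18, 14, 416]) stool_2();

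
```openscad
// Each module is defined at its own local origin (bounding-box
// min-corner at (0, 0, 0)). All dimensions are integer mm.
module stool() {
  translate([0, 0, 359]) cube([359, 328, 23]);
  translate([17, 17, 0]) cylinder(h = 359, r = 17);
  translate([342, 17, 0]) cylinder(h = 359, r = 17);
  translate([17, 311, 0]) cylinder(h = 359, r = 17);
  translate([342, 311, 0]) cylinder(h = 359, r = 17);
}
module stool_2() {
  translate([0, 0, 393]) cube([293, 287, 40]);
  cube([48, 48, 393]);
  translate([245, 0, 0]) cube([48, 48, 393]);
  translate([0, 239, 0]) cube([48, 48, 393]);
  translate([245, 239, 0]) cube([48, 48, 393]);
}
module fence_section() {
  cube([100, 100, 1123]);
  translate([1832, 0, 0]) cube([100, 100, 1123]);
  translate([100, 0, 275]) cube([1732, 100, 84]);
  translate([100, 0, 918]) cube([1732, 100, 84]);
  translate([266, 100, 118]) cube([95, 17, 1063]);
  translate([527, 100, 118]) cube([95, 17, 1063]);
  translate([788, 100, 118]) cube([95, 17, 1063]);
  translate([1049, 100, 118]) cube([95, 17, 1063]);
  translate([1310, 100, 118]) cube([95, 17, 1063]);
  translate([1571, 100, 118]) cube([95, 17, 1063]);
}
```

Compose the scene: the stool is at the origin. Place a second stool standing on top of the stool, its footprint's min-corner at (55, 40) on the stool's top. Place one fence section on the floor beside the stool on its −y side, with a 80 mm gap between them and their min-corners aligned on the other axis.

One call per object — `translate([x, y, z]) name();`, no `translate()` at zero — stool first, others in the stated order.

stool();
translate([55, 40, 382]) stool_2();
translate([0, -197, 0]) fence_section();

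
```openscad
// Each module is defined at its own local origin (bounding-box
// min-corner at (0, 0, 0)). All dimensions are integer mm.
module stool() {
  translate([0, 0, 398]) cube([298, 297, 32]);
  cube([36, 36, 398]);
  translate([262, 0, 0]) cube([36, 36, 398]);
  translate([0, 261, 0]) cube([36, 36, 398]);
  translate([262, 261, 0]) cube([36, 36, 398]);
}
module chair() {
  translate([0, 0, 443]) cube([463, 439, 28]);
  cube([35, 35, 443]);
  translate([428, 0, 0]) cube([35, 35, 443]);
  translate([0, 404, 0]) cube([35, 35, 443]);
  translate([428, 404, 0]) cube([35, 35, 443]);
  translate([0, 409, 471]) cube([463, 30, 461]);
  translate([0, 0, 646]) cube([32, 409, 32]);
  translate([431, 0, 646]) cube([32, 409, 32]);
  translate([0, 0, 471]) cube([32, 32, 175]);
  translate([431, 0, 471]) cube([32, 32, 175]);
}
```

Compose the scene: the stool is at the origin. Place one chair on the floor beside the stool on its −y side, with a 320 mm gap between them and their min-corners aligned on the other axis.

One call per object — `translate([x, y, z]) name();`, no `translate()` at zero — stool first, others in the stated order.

stool();
translate([0, -759, 0]) chair();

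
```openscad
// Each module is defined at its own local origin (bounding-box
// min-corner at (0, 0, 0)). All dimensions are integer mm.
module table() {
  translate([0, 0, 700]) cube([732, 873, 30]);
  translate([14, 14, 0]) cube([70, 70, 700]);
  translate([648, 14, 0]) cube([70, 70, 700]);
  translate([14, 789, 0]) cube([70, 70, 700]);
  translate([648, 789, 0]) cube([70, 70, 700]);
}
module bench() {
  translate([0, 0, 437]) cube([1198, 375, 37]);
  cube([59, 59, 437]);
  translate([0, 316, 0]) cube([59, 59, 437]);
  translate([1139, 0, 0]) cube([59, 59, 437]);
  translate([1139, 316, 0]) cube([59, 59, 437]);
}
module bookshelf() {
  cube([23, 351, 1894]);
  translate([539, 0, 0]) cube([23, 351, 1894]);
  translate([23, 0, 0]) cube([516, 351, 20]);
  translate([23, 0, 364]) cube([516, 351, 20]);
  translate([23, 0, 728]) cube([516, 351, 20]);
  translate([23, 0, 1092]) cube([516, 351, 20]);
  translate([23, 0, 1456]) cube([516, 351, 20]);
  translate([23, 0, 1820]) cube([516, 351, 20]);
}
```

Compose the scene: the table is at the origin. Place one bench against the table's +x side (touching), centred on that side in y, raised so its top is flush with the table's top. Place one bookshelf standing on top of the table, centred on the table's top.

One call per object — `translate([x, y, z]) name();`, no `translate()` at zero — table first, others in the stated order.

table();
translate([732, 249, 256]) bench();
translate([85, 261, 730]) bookshelf();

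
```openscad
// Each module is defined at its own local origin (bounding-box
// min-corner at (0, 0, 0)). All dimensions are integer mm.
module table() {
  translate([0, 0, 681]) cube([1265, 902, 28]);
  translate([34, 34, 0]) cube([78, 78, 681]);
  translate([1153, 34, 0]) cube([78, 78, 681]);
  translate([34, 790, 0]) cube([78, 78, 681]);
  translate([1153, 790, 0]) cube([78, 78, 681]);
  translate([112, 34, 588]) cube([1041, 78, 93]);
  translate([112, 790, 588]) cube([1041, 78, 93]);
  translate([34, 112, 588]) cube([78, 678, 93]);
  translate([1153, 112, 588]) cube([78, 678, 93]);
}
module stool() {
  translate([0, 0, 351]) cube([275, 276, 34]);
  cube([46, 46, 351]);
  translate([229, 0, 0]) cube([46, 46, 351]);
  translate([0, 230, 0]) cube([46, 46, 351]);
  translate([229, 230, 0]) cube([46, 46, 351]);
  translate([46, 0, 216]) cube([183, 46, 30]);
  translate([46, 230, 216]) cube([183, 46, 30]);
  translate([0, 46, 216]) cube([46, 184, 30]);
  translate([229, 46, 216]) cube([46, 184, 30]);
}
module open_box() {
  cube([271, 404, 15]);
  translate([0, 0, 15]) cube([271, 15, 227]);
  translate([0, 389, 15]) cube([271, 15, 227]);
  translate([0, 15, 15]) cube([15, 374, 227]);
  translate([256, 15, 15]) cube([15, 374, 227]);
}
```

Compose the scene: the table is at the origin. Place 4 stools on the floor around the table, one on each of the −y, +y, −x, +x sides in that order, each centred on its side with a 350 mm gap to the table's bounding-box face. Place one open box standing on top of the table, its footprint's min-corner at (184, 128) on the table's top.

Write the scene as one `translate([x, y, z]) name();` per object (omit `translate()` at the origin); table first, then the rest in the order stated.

table();
translate([495, -626, 0]) stool();
translate([495, 1252, 0]) stool();
translate([-625, 313, 0]) stool();
translate([1615, 313, 0]) stool();
translate([184, 128, 709]) open_box();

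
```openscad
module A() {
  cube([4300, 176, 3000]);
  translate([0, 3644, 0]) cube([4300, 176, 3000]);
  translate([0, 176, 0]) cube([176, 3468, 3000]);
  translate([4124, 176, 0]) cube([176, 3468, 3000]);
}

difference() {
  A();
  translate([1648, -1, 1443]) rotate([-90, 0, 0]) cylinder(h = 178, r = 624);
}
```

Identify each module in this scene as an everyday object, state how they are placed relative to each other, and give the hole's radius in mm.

The subtracted cylinder has r = 624 mm.

A is a house frame. The house frame has a circular hole through its front wall. The hole's radius is 624 mm.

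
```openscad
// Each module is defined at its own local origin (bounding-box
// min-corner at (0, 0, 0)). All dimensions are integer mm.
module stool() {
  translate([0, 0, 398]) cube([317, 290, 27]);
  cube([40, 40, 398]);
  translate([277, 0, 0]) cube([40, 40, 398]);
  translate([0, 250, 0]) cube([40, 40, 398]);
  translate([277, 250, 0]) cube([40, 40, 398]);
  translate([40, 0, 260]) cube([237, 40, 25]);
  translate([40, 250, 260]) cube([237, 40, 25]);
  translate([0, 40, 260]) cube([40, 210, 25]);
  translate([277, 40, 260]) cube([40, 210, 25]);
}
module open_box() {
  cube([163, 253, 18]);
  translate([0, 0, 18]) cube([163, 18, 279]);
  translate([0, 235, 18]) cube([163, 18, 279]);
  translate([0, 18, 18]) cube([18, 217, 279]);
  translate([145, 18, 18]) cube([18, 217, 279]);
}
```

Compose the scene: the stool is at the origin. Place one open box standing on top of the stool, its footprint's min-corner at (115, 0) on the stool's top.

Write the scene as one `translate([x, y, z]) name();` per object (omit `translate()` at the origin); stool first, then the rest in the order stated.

stool();
translate([115, 0, 425]) open_box();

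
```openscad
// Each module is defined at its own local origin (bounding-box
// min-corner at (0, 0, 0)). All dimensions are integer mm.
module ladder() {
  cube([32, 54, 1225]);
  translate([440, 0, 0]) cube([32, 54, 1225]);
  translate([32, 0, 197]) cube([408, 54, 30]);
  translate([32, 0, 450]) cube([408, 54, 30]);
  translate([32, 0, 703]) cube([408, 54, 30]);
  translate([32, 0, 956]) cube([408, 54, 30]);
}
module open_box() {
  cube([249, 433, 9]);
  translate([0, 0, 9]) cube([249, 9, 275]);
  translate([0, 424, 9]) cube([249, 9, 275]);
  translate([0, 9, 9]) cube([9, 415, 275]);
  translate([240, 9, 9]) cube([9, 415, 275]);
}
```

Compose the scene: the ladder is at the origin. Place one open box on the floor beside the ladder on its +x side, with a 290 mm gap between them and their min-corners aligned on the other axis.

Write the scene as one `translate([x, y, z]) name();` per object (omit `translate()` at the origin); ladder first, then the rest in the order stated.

ladder();
translate([762, 0, 0]) open_box();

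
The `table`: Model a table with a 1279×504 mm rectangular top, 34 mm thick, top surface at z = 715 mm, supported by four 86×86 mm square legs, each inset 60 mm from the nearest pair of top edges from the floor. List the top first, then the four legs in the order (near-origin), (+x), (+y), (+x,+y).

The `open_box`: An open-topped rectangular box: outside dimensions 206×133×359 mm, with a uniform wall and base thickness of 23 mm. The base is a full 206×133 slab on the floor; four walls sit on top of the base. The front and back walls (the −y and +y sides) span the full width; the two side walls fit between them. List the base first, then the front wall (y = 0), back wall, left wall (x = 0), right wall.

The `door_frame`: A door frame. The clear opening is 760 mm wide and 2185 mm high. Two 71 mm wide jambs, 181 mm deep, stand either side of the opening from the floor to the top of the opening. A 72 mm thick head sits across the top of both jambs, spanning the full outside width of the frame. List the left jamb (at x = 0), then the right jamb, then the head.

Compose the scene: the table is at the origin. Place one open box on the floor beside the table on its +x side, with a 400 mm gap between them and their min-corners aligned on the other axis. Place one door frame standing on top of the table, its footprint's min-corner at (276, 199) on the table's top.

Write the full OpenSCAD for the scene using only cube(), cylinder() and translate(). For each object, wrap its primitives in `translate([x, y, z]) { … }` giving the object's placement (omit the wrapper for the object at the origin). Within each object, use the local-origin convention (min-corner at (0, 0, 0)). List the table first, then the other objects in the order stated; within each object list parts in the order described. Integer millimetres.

translate([0, 0, 681]) cube([1279, 504, 34]);
translate([60, 60, 0]) cube([86, 86, 681]);
translate([1133, 60, 0]) cube([86, 86, 681]);
translate([60, 358, 0]) cube([86, 86, 681]);
translate([1133, 358, 0]) cube([86, 86, 681]);
translate([1679, 0, 0]) {
  cube([206, 133, 23]);
  translate([0, 0, 23]) cube([206, 23, 336]);
  translate([0, 110, 23]) cube([206, 23, 336]);
  translate([0, 23, 23]) cube([23, 87, 336]);
  translate([183, 23, 23]) cube([23, 87, 336]);
}
translate([276, 199, 715]) {
  cube([71, 181, 2185]);
  translate([831, 0, 0]) cube([71, 181, 2185]);
  translate([0, 0, 2185]) cube([902, 181, 72]);
}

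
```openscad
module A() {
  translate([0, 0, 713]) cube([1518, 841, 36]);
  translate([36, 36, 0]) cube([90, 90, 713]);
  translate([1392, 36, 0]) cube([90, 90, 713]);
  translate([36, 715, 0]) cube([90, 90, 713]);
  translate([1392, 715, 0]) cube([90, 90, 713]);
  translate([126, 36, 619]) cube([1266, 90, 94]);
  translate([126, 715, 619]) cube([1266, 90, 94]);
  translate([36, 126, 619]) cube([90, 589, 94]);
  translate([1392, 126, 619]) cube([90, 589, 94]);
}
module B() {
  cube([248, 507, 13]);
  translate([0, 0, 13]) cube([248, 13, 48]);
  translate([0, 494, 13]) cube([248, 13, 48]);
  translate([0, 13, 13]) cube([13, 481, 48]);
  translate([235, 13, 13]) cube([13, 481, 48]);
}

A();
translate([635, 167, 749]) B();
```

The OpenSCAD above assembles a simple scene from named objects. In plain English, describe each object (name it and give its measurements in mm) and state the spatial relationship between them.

A is a table: top 1518 mm (x) × 841 mm (y), 36 mm thick, upper face at z = 749 mm, on four 90×90 mm square legs, each inset 36 mm from the nearest pair of top edges, running from z = 0 to the bottom of the top. Four apron rails, 90 mm thick and 94 mm tall, run between adjacent legs with their top edges flush with the underside of the top and their outer faces flush with the legs' outer faces.

B is an open-topped rectangular box: outside dimensions 248×507×61 mm, with a uniform wall and base thickness of 13 mm. The base is a full 248×507 slab on the floor; four walls sit on top of the base. The front and back walls (the −y and +y sides) span the full width; the two side walls fit between them.

The open box is on top of the table, centred.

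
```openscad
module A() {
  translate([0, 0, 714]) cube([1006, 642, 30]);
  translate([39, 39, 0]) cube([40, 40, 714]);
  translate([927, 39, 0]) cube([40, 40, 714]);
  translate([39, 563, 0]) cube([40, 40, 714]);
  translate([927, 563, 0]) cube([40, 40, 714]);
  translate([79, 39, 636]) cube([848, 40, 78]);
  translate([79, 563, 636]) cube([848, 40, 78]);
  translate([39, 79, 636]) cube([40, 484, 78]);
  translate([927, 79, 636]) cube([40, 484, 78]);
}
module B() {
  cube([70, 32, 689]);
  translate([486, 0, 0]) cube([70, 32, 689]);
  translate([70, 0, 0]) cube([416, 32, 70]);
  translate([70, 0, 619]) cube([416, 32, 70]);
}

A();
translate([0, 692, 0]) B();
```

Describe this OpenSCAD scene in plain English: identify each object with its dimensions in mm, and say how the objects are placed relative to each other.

A is a rectangular dining table. The top is 1006×642×30 mm with its upper surface at z = 744 mm. It stands on four 40×40 mm square legs, each inset 39 mm from the nearest pair of top edges, running from the floor to the underside of the top. Four apron rails, 40 mm thick and 78 mm tall, run between adjacent legs with their top edges flush with the underside of the top and their outer faces flush with the legs' outer faces.

B is a rectangular picture frame lying in the x–z plane (depth along y). The opening is 416 mm wide (x) by 549 mm tall (z), surrounded by a border 70 mm wide on all four sides. The frame is 32 mm deep and is made of two full-height vertical stiles with two horizontal rails fitted between them.

The picture frame is on the floor beside the table on its +y side.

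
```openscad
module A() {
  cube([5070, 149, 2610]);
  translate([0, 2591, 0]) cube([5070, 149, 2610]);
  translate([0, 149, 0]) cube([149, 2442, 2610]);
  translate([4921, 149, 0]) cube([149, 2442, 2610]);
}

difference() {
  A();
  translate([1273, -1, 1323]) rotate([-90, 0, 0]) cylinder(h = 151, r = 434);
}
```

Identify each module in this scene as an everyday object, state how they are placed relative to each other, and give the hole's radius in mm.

A is a house frame. The house frame has a circular hole through its front wall. The hole's radius is 434 mm.

The subtracted cylinder has r = 434 mm.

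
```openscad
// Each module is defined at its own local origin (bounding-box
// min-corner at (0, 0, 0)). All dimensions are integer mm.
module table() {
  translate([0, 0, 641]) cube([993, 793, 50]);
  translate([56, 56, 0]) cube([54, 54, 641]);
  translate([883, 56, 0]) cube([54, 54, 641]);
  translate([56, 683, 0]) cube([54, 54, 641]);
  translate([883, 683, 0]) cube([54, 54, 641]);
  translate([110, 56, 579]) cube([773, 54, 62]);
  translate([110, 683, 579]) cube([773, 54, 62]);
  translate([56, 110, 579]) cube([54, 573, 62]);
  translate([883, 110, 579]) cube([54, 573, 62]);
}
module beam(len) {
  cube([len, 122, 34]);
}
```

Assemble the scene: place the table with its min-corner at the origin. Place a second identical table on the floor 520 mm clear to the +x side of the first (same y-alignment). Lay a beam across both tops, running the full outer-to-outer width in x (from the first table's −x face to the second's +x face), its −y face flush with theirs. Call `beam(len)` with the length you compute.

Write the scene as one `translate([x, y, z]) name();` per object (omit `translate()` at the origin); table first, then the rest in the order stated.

table();
translate([1513, 0, 0]) table();
translate([0, 0, 691]) beam(2506);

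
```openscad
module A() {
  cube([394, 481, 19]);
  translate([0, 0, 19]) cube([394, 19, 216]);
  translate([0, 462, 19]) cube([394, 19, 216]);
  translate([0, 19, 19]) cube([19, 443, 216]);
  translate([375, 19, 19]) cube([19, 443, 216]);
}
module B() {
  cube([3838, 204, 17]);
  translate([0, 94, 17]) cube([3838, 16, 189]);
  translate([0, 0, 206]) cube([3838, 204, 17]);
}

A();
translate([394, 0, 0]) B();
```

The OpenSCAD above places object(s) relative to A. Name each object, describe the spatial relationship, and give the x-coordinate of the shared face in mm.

A is an open box. B is an I-beam. The I-beam is against the open box's +x side, with their −y faces flush. The x-coordinate of the shared face is 394 mm.

The open box's +x face and the I-beam's −x face are both at x = 394 mm.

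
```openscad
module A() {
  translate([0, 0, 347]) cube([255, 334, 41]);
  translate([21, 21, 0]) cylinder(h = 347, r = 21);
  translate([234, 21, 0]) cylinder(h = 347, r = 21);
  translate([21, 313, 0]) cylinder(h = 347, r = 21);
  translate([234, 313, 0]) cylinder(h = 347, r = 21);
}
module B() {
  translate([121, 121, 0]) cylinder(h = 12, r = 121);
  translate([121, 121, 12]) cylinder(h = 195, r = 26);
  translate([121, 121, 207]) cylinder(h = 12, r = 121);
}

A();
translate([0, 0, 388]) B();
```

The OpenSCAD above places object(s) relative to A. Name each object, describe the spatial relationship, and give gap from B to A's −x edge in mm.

The spool's min-x is at 0; the stool's min-x is 0; gap = 0 mm.

A is a stool. B is a spool. The spool is on top of the stool. The gap from the spool to the stool's −x edge is 0 mm.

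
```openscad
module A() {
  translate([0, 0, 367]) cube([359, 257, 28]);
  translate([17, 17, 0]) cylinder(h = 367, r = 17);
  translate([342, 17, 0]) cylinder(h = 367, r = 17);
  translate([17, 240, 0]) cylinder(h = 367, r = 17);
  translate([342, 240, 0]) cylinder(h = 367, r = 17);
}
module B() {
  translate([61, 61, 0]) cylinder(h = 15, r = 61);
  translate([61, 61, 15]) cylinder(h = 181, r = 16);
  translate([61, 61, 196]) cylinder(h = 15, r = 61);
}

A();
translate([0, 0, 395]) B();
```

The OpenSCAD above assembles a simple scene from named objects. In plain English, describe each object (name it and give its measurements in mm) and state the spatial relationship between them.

A is a simple wooden stool: a rectangular seat 359 mm (x) by 257 mm (y), 28 mm thick, top face at z = 395 mm, on four round legs, each 34 mm in diameter. The legs rest on z = 0, each leg's axis is inset half a diameter from the nearest pair of seat edges (so the leg's bounding box is flush with the corner).

B is a spool: two coaxial disc flanges of radius 61 mm and thickness 15 mm, joined by a core cylinder of radius 16 mm and height 181 mm. The lower flange rests on z = 0 and the three cylinders share a vertical axis.

The spool is on top of the stool.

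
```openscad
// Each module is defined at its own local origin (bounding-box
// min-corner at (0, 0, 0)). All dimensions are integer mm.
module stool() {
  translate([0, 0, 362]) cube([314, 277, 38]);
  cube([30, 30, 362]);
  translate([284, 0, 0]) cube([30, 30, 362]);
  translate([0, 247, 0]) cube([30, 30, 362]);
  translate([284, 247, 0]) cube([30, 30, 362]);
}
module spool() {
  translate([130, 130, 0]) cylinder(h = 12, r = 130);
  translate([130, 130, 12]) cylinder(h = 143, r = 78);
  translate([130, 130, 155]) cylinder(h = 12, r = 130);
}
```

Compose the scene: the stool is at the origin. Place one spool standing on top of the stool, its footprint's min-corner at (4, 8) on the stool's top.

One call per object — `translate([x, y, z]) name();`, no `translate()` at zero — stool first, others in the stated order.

stool();
translate([4, 8, 400]) spool();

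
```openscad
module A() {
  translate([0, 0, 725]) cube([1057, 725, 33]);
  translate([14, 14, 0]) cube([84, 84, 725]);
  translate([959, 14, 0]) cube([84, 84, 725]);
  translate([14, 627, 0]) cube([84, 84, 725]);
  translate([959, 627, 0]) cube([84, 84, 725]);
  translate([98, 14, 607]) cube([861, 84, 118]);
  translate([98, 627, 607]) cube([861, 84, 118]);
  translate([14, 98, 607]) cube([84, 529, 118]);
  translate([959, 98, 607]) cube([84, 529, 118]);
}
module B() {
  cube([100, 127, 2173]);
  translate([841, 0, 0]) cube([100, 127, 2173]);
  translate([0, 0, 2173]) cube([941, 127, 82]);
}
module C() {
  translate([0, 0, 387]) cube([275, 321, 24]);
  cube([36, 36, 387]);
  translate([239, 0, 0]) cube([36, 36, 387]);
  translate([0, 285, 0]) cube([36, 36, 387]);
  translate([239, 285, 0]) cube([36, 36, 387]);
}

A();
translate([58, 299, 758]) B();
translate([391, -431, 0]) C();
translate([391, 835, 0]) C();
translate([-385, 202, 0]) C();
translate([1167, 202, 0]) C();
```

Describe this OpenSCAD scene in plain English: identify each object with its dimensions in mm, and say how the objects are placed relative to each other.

A is a table: top 1057 mm (x) × 725 mm (y), 33 mm thick, upper face at z = 758 mm, on four 84×84 mm square legs, each inset 14 mm from the nearest pair of top edges, running from z = 0 to the bottom of the top. Four apron rails, 84 mm thick and 118 mm tall, run between adjacent legs with their top edges flush with the underside of the top and their outer faces flush with the legs' outer faces.

B is a rectangular door frame: two vertical jambs of 100×127 mm section, 2173 mm tall, with a clear opening 741 mm wide between their inner faces. A header 82 mm tall and 127 mm deep lies on top of the jambs and spans the full outside width.

C is a simple wooden stool: a rectangular seat 275 mm (x) by 321 mm (y), 24 mm thick, top face at z = 411 mm, on four square legs, each 36×36 mm in cross-section. The legs rest on z = 0, each flush with a corner of the seat.

The door frame is on top of the table, centred. Four stools sit around the table at the −y, +y, −x, +x sides.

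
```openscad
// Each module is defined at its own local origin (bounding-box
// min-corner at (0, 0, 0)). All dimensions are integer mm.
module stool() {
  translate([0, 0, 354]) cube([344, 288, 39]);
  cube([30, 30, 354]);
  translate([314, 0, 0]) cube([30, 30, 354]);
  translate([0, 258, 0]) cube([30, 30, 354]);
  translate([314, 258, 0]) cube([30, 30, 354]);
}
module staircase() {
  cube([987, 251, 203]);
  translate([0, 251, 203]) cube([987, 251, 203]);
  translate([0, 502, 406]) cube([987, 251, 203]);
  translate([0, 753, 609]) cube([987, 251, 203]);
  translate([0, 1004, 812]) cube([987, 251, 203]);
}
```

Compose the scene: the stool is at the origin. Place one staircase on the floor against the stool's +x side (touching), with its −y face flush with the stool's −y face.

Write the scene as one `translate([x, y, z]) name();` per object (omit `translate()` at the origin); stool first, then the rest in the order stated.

stool();
translate([344, 0, 0]) staircase();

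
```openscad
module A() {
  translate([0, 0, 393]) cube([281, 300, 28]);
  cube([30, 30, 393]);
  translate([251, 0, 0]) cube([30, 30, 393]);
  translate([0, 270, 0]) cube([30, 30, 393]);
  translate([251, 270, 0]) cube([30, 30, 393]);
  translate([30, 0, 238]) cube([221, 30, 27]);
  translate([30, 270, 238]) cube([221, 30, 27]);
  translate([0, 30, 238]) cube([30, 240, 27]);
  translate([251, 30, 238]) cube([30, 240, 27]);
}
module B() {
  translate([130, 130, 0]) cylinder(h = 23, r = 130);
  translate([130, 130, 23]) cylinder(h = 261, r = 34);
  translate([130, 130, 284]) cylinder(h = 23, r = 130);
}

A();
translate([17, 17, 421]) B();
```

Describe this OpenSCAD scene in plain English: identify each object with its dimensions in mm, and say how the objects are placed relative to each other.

A is a four-legged stool. The seat is a 281×300×28 mm slab whose top surface is at z = 421 mm; four square legs, each 30×30 mm in cross-section, run from the floor (z = 0) to the underside of the seat, each flush with a corner of the seat. Four stretchers, 30 mm wide and 27 mm tall, connect adjacent legs with their undersides at z = 238 mm, each running between the inner faces of the legs it joins and aligned with the legs' outer faces on the other axis.

B is a spool: two coaxial disc flanges of radius 130 mm and thickness 23 mm, joined by a core cylinder of radius 34 mm and height 261 mm. The lower flange rests on z = 0 and the three cylinders share a vertical axis.

The spool is on top of the stool.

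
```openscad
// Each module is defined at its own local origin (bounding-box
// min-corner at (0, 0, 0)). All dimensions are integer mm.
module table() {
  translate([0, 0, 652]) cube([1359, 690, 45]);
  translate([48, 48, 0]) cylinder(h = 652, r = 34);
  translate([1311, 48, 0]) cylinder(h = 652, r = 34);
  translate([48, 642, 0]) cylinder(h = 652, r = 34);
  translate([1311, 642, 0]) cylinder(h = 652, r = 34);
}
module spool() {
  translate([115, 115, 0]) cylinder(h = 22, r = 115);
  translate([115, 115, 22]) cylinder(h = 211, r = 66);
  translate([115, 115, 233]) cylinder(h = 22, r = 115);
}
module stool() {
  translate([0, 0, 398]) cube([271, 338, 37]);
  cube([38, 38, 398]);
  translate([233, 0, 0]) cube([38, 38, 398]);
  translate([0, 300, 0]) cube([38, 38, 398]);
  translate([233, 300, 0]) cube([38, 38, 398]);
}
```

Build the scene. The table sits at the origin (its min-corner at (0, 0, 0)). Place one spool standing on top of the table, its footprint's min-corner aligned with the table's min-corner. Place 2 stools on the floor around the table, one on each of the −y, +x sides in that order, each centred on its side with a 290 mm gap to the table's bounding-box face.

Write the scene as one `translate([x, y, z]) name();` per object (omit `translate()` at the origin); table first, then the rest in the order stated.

table();
translate([0, 0, 697]) spool();
translate([544, -628, 0]) stool();
translate([1649, 176, 0]) stool();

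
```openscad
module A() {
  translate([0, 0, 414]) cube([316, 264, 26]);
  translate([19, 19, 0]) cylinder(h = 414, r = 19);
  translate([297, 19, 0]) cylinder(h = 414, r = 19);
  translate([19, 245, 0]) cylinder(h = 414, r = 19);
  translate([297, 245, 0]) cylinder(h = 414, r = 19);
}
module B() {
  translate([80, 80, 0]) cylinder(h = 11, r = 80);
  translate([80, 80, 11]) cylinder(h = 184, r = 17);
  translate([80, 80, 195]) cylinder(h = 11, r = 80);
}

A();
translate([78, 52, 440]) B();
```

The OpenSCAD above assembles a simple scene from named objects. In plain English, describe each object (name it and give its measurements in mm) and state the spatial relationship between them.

A is a four-legged stool. The seat is a 316×264×26 mm slab whose top surface is at z = 440 mm; four round legs, each 38 mm in diameter, run from the floor (z = 0) to the underside of the seat, each leg's axis is inset half a diameter from the nearest pair of seat edges (so the leg's bounding box is flush with the corner).

B is a spool: two coaxial disc flanges of radius 80 mm and thickness 11 mm, joined by a core cylinder of radius 17 mm and height 184 mm. The lower flange rests on z = 0 and the three cylinders share a vertical axis.

The spool is on top of the stool, centred.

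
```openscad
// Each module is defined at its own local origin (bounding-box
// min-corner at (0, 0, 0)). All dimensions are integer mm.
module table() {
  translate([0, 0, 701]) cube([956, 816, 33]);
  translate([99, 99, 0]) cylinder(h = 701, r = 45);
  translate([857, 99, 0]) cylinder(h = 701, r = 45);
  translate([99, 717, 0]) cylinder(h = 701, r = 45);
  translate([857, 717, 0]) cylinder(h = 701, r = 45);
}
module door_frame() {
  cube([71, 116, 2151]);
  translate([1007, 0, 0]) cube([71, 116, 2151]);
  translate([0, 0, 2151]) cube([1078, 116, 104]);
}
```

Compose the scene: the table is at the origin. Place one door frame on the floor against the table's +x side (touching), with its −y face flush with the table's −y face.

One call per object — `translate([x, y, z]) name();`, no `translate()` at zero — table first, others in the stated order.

table();
translate([956, 0, 0]) door_frame();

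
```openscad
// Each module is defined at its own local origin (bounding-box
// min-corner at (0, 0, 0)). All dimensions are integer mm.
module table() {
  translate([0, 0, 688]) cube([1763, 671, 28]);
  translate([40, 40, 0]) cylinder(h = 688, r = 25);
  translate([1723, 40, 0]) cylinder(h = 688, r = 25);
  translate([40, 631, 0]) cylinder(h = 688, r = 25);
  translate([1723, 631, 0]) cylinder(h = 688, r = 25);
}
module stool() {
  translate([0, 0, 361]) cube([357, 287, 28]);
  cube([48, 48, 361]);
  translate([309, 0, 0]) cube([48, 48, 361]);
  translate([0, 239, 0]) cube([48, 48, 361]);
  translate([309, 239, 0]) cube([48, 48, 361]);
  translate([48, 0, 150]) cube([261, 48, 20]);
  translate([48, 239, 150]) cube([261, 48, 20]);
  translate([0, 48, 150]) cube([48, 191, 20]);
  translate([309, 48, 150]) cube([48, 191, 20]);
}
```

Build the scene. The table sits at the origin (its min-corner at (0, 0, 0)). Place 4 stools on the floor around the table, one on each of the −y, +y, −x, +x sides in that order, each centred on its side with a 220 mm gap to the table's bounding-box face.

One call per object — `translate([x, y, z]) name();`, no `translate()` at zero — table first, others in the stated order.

table();
translate([703, -507, 0]) stool();
translate([703, 891, 0]) stool();
translate([-577, 192, 0]) stool();
translate([1983, 192, 0]) stool();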